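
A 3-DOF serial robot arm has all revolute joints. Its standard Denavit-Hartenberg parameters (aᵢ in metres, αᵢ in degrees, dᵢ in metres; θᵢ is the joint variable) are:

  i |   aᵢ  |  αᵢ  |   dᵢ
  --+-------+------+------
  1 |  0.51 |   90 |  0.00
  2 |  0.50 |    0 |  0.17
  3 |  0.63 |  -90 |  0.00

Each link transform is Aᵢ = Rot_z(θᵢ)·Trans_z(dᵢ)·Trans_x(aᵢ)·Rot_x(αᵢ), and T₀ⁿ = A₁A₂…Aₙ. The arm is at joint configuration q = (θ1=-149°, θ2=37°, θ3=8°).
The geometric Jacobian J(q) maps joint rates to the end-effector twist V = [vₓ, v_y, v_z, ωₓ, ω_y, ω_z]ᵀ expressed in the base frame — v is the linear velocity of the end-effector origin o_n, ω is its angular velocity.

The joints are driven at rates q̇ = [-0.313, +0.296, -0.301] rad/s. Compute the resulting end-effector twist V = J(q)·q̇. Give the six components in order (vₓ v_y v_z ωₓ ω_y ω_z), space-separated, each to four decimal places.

-0.0984 0.4356 0.1160 0.0026 -0.0043 -0.3130

o_n = [-1.2488, -0.5521, 0.7464]
J₁: ẑ×o_n = [0.5521, -1.2488, 0.0000], ω = ẑ
J2: z=[-0.5150, 0.8572, 0.0000] o=[-0.4372, -0.2627, 0.0000] → [0.6398, 0.3844, 0.8448, -0.5150, 0.8572, 0.0000]
J3: z=[-0.5150, 0.8572, 0.0000] o=[-0.8670, -0.3226, 0.3009] → [0.3818, 0.2294, 0.4455, -0.5150, 0.8572, 0.0000]
V = J·q̇ = [-0.0984, 0.4356, 0.1160, 0.0026, -0.0043, -0.3130]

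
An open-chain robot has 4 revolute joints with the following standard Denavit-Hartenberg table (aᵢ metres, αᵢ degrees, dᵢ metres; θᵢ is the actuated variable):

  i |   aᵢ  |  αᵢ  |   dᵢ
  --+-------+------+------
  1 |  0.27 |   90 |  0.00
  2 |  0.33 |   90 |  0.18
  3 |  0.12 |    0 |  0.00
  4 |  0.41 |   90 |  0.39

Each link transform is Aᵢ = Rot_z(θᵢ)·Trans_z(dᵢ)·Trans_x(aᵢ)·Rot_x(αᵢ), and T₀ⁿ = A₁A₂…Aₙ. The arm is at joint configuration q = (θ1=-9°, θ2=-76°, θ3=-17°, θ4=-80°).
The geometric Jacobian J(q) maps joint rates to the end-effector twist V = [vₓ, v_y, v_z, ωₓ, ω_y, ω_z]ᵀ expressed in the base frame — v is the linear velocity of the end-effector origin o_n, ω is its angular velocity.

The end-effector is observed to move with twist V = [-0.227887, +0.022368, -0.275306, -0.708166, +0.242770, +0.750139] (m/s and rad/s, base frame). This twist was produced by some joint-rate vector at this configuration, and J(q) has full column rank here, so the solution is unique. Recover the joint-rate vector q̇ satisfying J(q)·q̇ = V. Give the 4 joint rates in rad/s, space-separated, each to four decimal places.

0.9340 -0.1290 0.3440 0.4160

o_n = [0.0282, 0.2608, -0.4774]
J₁: ẑ×o_n = [-0.2608, 0.0282, 0.0000], ω = ẑ
J2: z=[-0.1564, -0.9877, 0.0000] o=[0.2667, -0.0422, 0.0000] → [0.4715, -0.0747, -0.2829, -0.1564, -0.9877, 0.0000]
J3: z=[-0.9583, 0.1518, -0.2419] o=[0.3174, -0.2325, -0.3202] → [0.0955, -0.0807, -0.4289, -0.9583, 0.1518, -0.2419]
J4: z=[-0.9583, 0.1518, -0.2419] o=[0.3503, -0.2022, -0.4315] → [0.1051, 0.0340, -0.3949, -0.9583, 0.1518, -0.2419]
q̇ = J⁺·V = [0.9340, -0.1290, 0.3440, 0.4160]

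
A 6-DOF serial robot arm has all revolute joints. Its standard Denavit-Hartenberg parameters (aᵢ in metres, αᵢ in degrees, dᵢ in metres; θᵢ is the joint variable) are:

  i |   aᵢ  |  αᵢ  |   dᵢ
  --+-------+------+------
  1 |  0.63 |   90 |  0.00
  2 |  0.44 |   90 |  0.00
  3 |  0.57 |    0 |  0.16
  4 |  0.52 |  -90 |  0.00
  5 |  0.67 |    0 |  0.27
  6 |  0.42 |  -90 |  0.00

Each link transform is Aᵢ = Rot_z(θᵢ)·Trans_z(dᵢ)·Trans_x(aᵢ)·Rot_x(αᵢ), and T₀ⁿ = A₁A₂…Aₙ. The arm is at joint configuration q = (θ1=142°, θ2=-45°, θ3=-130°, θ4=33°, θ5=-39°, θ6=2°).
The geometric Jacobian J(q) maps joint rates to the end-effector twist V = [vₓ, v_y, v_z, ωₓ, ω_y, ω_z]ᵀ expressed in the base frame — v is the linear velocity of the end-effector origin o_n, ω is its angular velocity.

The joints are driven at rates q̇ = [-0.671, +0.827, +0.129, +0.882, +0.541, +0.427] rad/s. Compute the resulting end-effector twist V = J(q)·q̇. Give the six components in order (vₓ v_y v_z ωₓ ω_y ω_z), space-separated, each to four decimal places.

-2.7485 1.7593 -0.9565 0.4645 0.5369 -2.0653

o_n = [-1.2584, -1.3460, -0.7130]
J₁: ẑ×o_n = [1.3460, -1.2584, 0.0000], ω = ẑ
J2: z=[0.6157, 0.7880, 0.0000] o=[-0.4964, 0.3879, 0.0000] → [-0.5618, 0.4390, -0.4671, 0.6157, 0.7880, 0.0000]
J3: z=[0.5572, -0.4353, -0.7071] o=[-0.7416, 0.5794, -0.3111] → [-1.1865, 0.5893, -1.2978, 0.5572, -0.4353, -0.7071]
J4: z=[0.5572, -0.4353, -0.7071] o=[-0.7171, 0.0062, -0.1652] → [-0.7177, 0.6880, -0.9891, 0.5572, -0.4353, -0.7071]
J5: z=[-0.6281, 0.3361, -0.7018] o=[-0.9996, -0.4281, -0.1204] → [-0.8433, -0.1906, 0.6635, -0.6281, 0.3361, -0.7018]
J6: z=[-0.6281, 0.3361, -0.7018] o=[-1.2170, -0.9558, -0.5632] → [-0.3242, -0.0651, 0.2590, -0.6281, 0.3361, -0.7018]
V = J·q̇ = [-2.7485, 1.7593, -0.9565, 0.4645, 0.5369, -2.0653]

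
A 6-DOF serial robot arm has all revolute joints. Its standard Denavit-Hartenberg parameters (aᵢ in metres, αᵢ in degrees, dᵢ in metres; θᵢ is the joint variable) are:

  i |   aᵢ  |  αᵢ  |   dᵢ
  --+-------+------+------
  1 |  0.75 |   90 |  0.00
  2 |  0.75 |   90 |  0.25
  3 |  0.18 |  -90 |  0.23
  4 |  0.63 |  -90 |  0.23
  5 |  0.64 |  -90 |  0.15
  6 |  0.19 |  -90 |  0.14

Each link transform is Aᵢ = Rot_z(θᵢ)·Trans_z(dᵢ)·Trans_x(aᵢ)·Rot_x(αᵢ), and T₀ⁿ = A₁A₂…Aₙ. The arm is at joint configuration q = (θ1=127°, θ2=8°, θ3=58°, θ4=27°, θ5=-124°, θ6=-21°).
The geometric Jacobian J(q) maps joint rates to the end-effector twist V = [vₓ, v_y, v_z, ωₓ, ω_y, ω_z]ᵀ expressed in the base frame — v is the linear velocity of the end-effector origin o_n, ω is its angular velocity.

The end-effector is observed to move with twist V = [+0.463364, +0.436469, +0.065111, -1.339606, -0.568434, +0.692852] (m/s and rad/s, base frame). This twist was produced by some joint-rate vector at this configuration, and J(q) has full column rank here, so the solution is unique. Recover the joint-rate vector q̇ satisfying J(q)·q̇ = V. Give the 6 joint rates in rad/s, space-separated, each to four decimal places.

o_n = [0.3472, 1.2997, 0.1076]
J₁: ẑ×o_n = [-1.2997, 0.3472, 0.0000], ω = ẑ
J2: z=[0.7986, 0.6018, 0.0000] o=[-0.4514, 0.5990, 0.0000] → [0.0647, -0.0859, 0.0791, 0.7986, 0.6018, 0.0000]
J3: z=[-0.0838, 0.1111, -0.9903] o=[-0.6987, 1.3426, 0.1044] → [-0.0421, -1.0355, -0.1127, -0.0838, 0.1111, -0.9903]
J4: z=[0.9286, -0.3518, -0.1180] o=[-0.6529, 1.5354, -0.1101] → [-0.1044, -0.3202, 0.1329, 0.9286, -0.3518, -0.1180]
J5: z=[-0.0895, -0.5210, 0.8489] o=[-0.2124, 1.9445, 0.1874] → [0.5889, 0.4679, 0.3493, -0.0895, -0.5210, 0.8489]
J6: z=[0.8178, 0.4480, 0.3612] o=[0.1380, 1.4014, 0.0677] → [0.0546, 0.0429, -0.1769, 0.8178, 0.4480, 0.3612]
q̇ = J⁺·V = [0.0780, -0.8580, 0.3450, -0.7950, 0.9150, 0.2380]

0.0780 -0.8580 0.3450 -0.7950 0.9150 0.2380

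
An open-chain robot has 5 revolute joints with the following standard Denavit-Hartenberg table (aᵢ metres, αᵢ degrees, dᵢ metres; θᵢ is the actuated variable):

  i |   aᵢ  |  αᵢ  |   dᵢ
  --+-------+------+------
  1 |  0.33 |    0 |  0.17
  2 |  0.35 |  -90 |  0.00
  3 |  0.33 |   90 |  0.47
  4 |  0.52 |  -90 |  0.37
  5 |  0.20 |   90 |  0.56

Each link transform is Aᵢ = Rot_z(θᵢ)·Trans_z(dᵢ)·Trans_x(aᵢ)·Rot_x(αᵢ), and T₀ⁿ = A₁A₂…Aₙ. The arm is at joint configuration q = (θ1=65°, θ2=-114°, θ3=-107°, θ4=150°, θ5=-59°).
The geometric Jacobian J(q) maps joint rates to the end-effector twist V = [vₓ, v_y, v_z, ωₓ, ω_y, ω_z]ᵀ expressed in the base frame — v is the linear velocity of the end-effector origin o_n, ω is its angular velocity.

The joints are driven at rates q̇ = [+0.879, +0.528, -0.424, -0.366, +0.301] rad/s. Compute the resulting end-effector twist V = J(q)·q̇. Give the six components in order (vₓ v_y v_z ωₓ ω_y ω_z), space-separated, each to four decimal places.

o_n = [0.3471, 0.5122, -0.4564]
J₁: ẑ×o_n = [-0.5122, 0.3471, 0.0000], ω = ẑ
J2: z=[0.0000, 0.0000, 1.0000] o=[0.1395, 0.2991, 0.1700] → [-0.2131, 0.2076, 0.0000, 0.0000, 0.0000, 1.0000]
J3: z=[0.7547, 0.6561, 0.0000] o=[0.3691, 0.0349, 0.1700] → [-0.4110, 0.4728, 0.3746, 0.7547, 0.6561, 0.0000]
J4: z=[-0.6274, 0.7217, -0.2924] o=[0.6605, 0.4161, 0.4856] → [-0.6518, -0.4994, 0.1659, -0.6274, 0.7217, -0.2924]
J5: z=[-0.5577, -0.6785, -0.4782] o=[0.7110, 0.7543, -0.0533] → [0.1578, -0.0509, -0.1119, -0.5577, -0.6785, -0.4782]
V = J·q̇ = [-0.1025, 0.3817, -0.2532, -0.2582, -0.7465, 1.3701]

-0.1025 0.3817 -0.2532 -0.2582 -0.7465 1.3701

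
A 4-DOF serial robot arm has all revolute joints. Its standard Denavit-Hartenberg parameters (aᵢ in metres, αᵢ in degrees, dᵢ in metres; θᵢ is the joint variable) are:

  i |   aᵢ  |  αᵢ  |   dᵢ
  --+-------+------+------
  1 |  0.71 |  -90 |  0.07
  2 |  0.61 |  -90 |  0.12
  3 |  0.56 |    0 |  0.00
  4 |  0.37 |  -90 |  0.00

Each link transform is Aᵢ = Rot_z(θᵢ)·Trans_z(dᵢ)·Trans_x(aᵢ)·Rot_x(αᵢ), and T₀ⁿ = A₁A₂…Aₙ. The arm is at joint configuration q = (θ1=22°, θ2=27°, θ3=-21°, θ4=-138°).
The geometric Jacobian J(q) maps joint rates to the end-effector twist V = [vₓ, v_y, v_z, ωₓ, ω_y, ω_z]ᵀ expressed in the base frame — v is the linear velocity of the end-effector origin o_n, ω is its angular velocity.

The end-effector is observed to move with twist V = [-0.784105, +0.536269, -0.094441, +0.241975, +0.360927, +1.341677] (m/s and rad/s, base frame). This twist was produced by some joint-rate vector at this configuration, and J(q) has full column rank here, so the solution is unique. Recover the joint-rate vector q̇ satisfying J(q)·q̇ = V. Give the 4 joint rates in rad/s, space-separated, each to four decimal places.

o_n = [1.1390, 0.9491, -0.2875]
J₁: ẑ×o_n = [-0.9491, 1.1390, 0.0000], ω = ẑ
J2: z=[-0.3746, 0.9272, 0.0000] o=[0.6583, 0.2660, 0.0700] → [-0.3314, -0.1339, -0.7016, -0.3746, 0.9272, 0.0000]
J3: z=[-0.4209, -0.1701, -0.8910] o=[1.1173, 0.5808, -0.2069] → [0.3418, -0.0532, -0.1513, -0.4209, -0.1701, -0.8910]
J4: z=[-0.4209, -0.1701, -0.8910] o=[1.4740, 0.9414, -0.4443] → [-0.0199, 0.3645, -0.0602, -0.4209, -0.1701, -0.8910]
q̇ = J⁺·V = [0.6360, 0.2440, -0.3190, -0.4730]

0.6360 0.2440 -0.3190 -0.4730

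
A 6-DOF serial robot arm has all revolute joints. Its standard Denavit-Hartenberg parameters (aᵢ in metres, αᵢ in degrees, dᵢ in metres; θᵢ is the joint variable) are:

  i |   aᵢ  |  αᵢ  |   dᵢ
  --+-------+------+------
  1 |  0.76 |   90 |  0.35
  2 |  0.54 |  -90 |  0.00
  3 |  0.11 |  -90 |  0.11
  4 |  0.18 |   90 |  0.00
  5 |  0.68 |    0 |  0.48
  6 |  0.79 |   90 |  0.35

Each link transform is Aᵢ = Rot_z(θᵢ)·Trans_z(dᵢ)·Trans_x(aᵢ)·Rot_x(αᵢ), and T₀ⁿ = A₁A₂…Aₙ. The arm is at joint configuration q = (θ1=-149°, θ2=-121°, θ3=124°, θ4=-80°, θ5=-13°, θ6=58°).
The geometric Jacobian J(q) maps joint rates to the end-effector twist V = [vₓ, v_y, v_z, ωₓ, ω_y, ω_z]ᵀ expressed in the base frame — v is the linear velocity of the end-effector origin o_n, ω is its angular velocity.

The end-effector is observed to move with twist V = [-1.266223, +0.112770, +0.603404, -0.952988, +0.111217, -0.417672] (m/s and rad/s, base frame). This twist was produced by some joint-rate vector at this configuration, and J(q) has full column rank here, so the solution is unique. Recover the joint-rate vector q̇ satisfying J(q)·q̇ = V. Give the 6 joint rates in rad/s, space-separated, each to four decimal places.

-0.6230 0.7690 0.6280 0.3680 0.4450 -0.9210

o_n = [-1.9625, -0.4657, -0.8886]
J₁: ẑ×o_n = [0.4657, -1.9625, 0.0000], ω = ẑ
J2: z=[-0.5150, 0.8572, 0.0000] o=[-0.6514, -0.3914, 0.3500] → [-1.0617, -0.6379, 1.1621, -0.5150, 0.8572, 0.0000]
J3: z=[-0.7347, -0.4415, -0.5150] o=[-0.4131, -0.2482, -0.1129] → [0.2304, 0.2280, -0.5242, -0.7347, -0.4415, -0.5150]
J4: z=[-0.6540, 0.2594, 0.7106] o=[-0.4741, -0.3912, -0.1168] → [-0.1473, -1.5625, 0.4348, -0.6540, 0.2594, 0.7106]
J5: z=[-0.3050, 0.7692, -0.5615] o=[-0.5987, -0.4963, -0.1931] → [-0.5178, 0.5537, 1.0398, -0.3050, 0.7692, -0.5615]
J6: z=[-0.3050, 0.7692, -0.5615] o=[-1.1037, -0.5537, -0.8522] → [0.0214, 0.4711, 0.6338, -0.3050, 0.7692, -0.5615]
q̇ = J⁺·V = [-0.6230, 0.7690, 0.6280, 0.3680, 0.4450, -0.9210]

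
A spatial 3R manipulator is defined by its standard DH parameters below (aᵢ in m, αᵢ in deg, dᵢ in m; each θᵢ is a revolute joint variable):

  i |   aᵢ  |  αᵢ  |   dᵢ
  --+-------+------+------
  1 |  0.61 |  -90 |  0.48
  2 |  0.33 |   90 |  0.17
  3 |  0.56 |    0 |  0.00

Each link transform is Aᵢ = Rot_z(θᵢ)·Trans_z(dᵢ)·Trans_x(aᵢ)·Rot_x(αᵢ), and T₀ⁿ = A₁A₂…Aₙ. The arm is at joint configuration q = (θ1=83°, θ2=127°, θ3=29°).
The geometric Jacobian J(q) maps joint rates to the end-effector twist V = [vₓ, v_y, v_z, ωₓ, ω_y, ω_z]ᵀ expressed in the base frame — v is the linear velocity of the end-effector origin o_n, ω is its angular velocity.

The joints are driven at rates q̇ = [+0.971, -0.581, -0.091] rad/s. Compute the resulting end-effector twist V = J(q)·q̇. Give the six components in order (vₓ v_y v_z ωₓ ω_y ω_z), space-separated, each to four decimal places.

-0.0759 -0.0543 -0.3064 0.5678 -0.1429 1.0258

o_n = [-0.4240, 0.1696, -0.1747]
J₁: ẑ×o_n = [-0.1696, -0.4240, 0.0000], ω = ẑ
J2: z=[-0.9925, 0.1219, 0.0000] o=[0.0743, 0.6055, 0.4800] → [-0.0798, -0.6498, 0.4934, -0.9925, 0.1219, 0.0000]
J3: z=[0.0973, 0.7927, -0.6018] o=[-0.1186, 0.4291, 0.2165] → [-0.4662, 0.2219, 0.2168, 0.0973, 0.7927, -0.6018]
V = J·q̇ = [-0.0759, -0.0543, -0.3064, 0.5678, -0.1429, 1.0258]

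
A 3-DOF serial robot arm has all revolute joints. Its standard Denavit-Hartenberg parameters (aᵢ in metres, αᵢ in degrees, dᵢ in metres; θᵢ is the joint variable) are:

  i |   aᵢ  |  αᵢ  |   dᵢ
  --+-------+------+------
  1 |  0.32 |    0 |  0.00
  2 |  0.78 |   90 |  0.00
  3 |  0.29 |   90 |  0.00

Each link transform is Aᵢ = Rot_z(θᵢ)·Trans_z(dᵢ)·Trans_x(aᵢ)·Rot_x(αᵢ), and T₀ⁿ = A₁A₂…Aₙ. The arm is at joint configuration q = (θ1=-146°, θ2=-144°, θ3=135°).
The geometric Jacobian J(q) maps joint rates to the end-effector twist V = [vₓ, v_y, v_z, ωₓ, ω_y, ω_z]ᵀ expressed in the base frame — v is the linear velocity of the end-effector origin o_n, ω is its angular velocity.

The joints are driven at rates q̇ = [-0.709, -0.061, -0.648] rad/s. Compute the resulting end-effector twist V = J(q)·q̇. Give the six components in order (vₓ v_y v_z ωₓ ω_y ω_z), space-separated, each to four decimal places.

o_n = [-0.0687, 0.3613, 0.2051]
J₁: ẑ×o_n = [-0.3613, -0.0687, 0.0000], ω = ẑ
J2: z=[0.0000, 0.0000, 1.0000] o=[-0.2653, -0.1789, 0.0000] → [-0.5403, 0.1966, 0.0000, 0.0000, 0.0000, 1.0000]
J3: z=[0.9397, -0.3420, 0.0000] o=[0.0015, 0.5540, 0.0000] → [-0.0701, -0.1927, -0.2051, 0.9397, -0.3420, 0.0000]
V = J·q̇ = [0.3346, 0.1615, 0.1329, -0.6089, 0.2216, -0.7700]

0.3346 0.1615 0.1329 -0.6089 0.2216 -0.7700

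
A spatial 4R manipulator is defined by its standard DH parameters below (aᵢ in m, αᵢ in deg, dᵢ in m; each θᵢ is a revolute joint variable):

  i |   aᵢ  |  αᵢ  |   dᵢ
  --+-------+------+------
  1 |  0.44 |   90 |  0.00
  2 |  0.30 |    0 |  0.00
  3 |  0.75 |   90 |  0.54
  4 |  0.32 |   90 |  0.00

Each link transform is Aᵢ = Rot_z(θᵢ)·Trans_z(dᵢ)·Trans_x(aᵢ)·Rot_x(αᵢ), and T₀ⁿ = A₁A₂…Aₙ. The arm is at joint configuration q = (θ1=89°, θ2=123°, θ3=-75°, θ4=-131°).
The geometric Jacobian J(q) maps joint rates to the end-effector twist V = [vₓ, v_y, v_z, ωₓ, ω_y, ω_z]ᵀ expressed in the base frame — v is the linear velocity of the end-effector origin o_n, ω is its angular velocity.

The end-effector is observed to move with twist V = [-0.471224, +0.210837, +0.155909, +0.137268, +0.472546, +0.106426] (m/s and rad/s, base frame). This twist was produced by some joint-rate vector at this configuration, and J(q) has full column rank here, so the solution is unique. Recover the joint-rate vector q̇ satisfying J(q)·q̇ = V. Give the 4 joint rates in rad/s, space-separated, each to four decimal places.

0.5340 0.0330 0.0960 0.6390

o_n = [0.3096, 0.6327, 0.6529]
J₁: ẑ×o_n = [-0.6327, 0.3096, 0.0000], ω = ẑ
J2: z=[0.9998, -0.0175, 0.0000] o=[0.0077, 0.4399, 0.0000] → [-0.0114, -0.6528, 0.1980, 0.9998, -0.0175, 0.0000]
J3: z=[0.9998, -0.0175, 0.0000] o=[0.0048, 0.2766, 0.2516] → [-0.0070, -0.4013, 0.3614, 0.9998, -0.0175, 0.0000]
J4: z=[0.0130, 0.7430, -0.6691] o=[0.5535, 0.7689, 0.8090] → [-0.2071, 0.1652, 0.1795, 0.0130, 0.7430, -0.6691]
q̇ = J⁺·V = [0.5340, 0.0330, 0.0960, 0.6390]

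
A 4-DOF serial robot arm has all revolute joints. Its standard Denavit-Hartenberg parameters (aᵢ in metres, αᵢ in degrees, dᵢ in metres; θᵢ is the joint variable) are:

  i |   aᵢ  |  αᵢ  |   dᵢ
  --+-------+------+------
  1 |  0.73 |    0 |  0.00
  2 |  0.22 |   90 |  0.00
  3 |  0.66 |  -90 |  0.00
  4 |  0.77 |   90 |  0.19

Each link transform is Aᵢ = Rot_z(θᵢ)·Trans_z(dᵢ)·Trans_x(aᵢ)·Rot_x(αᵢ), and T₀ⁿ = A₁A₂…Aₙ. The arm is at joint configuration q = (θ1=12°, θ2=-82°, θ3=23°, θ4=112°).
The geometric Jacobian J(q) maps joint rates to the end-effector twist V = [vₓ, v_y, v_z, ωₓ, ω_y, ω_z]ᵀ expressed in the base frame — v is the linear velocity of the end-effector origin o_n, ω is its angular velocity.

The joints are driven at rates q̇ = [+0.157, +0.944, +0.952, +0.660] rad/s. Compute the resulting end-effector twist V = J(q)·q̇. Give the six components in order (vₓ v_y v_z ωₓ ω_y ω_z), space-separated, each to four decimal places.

o_n = [1.5518, -0.0624, 0.3201]
J₁: ẑ×o_n = [0.0624, 1.5518, -0.0000], ω = ẑ
J2: z=[0.0000, 0.0000, 1.0000] o=[0.7140, 0.1518, 0.0000] → [0.2142, 0.8377, -0.0000, 0.0000, 0.0000, 1.0000]
J3: z=[-0.9397, -0.3420, 0.0000] o=[0.7893, -0.0550, 0.0000] → [-0.1095, 0.3008, 0.2678, -0.9397, -0.3420, 0.0000]
J4: z=[-0.1336, 0.3672, 0.9205] o=[0.9971, -0.6259, 0.2579] → [-0.4958, 0.5189, -0.2790, -0.1336, 0.3672, 0.9205]
V = J·q̇ = [-0.2195, 1.6632, 0.0708, -0.9828, -0.0833, 1.7085]

-0.2195 1.6632 0.0708 -0.9828 -0.0833 1.7085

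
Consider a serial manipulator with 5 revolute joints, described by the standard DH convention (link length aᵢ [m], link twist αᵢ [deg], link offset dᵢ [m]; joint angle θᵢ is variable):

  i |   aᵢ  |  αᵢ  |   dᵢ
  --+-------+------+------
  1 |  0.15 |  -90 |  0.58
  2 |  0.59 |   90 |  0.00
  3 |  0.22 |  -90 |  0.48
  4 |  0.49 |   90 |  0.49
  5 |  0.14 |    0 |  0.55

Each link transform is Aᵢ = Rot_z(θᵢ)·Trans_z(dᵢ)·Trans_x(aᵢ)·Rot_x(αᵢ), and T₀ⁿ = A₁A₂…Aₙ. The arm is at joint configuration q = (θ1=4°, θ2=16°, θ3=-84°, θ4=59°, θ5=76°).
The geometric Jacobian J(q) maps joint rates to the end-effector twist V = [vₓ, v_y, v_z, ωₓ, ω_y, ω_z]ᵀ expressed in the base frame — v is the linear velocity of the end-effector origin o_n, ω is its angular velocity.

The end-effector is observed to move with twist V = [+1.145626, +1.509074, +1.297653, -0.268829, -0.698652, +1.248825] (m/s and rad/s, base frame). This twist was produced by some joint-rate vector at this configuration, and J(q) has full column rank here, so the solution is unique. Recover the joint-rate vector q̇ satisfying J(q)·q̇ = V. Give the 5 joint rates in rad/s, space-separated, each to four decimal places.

0.7610 -0.8570 0.5160 -0.4180 -0.2610

o_n = [1.5571, -0.7839, 0.5202]
J₁: ẑ×o_n = [0.7839, 1.5571, -0.0000], ω = ẑ
J2: z=[-0.0698, 0.9976, 0.0000] o=[0.1496, 0.0105, 0.5800] → [-0.0597, -0.0042, -1.3486, -0.0698, 0.9976, 0.0000]
J3: z=[0.2750, 0.0192, 0.9613] o=[0.7154, 0.0500, 0.4174] → [0.8036, 0.7808, -0.2455, 0.2750, 0.0192, 0.9613]
J4: z=[0.9464, 0.1710, -0.2741] o=[0.8847, -0.1575, 0.8724] → [-0.2319, 0.1490, -0.7078, 0.9464, 0.1710, -0.2741]
J5: z=[0.2870, -0.8345, 0.4704] o=[1.2757, -0.3304, 0.3271] → [0.0522, 0.0769, 0.1047, 0.2870, -0.8345, 0.4704]
q̇ = J⁺·V = [0.7610, -0.8570, 0.5160, -0.4180, -0.2610]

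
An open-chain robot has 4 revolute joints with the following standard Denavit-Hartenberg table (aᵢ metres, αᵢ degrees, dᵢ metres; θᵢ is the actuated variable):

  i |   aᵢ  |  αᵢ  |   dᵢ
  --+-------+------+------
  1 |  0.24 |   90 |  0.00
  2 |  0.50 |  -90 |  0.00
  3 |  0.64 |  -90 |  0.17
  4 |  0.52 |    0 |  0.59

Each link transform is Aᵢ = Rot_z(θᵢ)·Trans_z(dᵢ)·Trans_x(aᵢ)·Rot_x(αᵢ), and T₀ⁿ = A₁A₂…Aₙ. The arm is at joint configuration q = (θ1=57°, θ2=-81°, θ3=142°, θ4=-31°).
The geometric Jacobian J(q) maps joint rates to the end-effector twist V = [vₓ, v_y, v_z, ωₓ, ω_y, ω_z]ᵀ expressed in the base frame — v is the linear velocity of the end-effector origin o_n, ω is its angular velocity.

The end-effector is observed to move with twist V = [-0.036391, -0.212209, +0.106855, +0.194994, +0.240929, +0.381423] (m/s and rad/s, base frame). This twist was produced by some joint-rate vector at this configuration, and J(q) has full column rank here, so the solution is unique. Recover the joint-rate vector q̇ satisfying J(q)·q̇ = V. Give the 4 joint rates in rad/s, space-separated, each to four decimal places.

0.5570 0.3160 0.2770 -0.3600

o_n = [0.1343, 0.5805, 0.7784]
J₁: ẑ×o_n = [-0.5805, 0.1343, 0.0000], ω = ẑ
J2: z=[0.8387, -0.5446, 0.0000] o=[0.1307, 0.2013, 0.0000] → [-0.4240, -0.6529, 0.3200, 0.8387, -0.5446, 0.0000]
J3: z=[0.5379, 0.8283, 0.1564] o=[0.1733, 0.2669, -0.4938] → [1.0048, -0.6905, 0.2010, 0.5379, 0.8283, 0.1564]
J4: z=[0.6084, -0.5100, 0.6081] o=[-0.1087, 0.5561, 0.0309] → [-0.3960, -0.3071, 0.1387, 0.6084, -0.5100, 0.6081]
q̇ = J⁺·V = [0.5570, 0.3160, 0.2770, -0.3600]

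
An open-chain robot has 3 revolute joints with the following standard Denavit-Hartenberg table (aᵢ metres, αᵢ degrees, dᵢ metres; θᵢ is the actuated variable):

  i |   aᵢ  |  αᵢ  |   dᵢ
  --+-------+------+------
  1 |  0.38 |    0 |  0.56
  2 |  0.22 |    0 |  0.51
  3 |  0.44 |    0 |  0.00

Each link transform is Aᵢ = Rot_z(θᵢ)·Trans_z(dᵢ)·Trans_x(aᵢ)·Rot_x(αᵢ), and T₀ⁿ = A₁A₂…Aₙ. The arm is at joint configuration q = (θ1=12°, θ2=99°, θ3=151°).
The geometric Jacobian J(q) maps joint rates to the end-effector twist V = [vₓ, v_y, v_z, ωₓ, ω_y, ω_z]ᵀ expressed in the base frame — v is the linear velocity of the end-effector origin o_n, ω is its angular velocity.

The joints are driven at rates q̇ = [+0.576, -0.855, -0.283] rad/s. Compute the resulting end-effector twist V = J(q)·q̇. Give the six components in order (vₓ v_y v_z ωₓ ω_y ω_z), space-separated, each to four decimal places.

o_n = [0.2316, -0.1513, 1.0700]
J₁: ẑ×o_n = [0.1513, 0.2316, -0.0000], ω = ẑ
J2: z=[0.0000, 0.0000, 1.0000] o=[0.3717, 0.0790, 0.5600] → [0.2303, -0.1401, 0.0000, 0.0000, 0.0000, 1.0000]
J3: z=[0.0000, 0.0000, 1.0000] o=[0.2929, 0.2844, 1.0700] → [0.4357, -0.0612, 0.0000, 0.0000, 0.0000, 1.0000]
V = J·q̇ = [-0.2331, 0.2705, 0.0000, 0.0000, 0.0000, -0.5620]

-0.2331 0.2705 0.0000 0.0000 0.0000 -0.5620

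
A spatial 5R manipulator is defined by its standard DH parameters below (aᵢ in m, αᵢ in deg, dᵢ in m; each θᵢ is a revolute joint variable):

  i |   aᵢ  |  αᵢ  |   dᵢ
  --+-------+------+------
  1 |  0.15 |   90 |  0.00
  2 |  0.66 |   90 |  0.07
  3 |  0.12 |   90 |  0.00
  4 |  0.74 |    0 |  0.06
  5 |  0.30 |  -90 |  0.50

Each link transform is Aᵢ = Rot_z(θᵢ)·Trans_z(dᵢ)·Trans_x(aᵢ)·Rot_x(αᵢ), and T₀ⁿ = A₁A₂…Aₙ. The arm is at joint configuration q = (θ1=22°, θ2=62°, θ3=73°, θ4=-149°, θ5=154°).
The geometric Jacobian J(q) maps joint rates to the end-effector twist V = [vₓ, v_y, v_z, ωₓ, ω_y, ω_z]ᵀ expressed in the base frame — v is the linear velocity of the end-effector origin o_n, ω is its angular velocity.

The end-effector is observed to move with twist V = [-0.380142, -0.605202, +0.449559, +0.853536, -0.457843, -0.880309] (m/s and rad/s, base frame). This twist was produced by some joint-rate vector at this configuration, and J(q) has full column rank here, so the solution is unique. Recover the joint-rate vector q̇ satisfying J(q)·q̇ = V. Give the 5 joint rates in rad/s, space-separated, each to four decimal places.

o_n = [0.2292, 0.4159, 1.1666]
J₁: ẑ×o_n = [-0.4159, 0.2292, 0.0000], ω = ẑ
J2: z=[0.3746, -0.9272, 0.0000] o=[0.1391, 0.0562, 0.0000] → [-1.0817, -0.4370, 0.2183, 0.3746, -0.9272, 0.0000]
J3: z=[0.8187, 0.3308, -0.4695] o=[0.4526, 0.1074, 0.5827] → [0.3380, -0.3731, 0.3265, 0.8187, 0.3308, -0.4695]
J4: z=[0.3067, 0.4393, 0.8444] o=[0.5108, 0.0071, 0.6137] → [-0.1023, -0.4075, 0.2491, 0.3067, 0.4393, 0.8444]
J5: z=[0.3067, 0.4393, 0.8444] o=[-0.0907, 0.4372, 0.6796] → [0.2320, 0.1207, -0.1471, 0.3067, 0.4393, 0.8444]
q̇ = J⁺·V = [-0.0460, 0.6080, 0.9390, -0.1470, -0.3190]

-0.0460 0.6080 0.9390 -0.1470 -0.3190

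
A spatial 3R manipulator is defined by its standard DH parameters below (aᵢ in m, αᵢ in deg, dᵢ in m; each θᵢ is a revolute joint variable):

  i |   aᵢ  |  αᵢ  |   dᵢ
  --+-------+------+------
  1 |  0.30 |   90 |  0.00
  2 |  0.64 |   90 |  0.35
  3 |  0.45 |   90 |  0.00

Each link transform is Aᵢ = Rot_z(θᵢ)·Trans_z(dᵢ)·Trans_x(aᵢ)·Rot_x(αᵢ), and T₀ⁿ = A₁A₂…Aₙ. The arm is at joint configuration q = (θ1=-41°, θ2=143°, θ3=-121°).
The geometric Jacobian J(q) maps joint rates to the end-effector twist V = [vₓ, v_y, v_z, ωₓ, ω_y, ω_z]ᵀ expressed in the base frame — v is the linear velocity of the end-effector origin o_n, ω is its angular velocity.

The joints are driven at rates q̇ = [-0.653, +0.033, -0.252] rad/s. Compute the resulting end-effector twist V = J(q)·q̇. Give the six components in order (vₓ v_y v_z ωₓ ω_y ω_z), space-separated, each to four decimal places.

0.0429 -0.0922 -0.0693 -0.1361 0.0746 -0.8543

o_n = [0.0038, 0.0440, 0.2457]
J₁: ẑ×o_n = [-0.0440, 0.0038, 0.0000], ω = ẑ
J2: z=[-0.6561, -0.7547, 0.0000] o=[0.2264, -0.1968, 0.0000] → [-0.1854, 0.1612, -0.3260, -0.6561, -0.7547, 0.0000]
J3: z=[0.4542, -0.3948, 0.7986] o=[-0.3890, -0.1256, 0.3852] → [-0.0804, 0.3770, 0.2321, 0.4542, -0.3948, 0.7986]
V = J·q̇ = [0.0429, -0.0922, -0.0693, -0.1361, 0.0746, -0.8543]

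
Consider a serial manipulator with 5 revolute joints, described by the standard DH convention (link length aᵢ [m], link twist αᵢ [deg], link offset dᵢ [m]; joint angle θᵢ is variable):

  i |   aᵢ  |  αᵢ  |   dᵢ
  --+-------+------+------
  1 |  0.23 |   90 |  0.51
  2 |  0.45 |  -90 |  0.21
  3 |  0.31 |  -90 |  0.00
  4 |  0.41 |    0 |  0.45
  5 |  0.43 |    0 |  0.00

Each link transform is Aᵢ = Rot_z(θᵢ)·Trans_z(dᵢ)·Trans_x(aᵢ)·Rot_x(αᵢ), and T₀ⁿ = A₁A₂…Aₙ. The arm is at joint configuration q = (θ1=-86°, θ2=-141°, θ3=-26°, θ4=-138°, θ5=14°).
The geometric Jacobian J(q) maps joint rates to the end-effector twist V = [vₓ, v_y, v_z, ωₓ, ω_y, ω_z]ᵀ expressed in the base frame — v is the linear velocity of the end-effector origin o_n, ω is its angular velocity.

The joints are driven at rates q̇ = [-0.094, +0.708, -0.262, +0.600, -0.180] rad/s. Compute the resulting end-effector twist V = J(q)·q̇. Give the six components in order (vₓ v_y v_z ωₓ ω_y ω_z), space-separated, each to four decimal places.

o_n = [0.3169, -0.2668, -0.2546]
J₁: ẑ×o_n = [0.2668, 0.3169, -0.0000], ω = ẑ
J2: z=[-0.9976, -0.0698, 0.0000] o=[0.0160, -0.2294, 0.5100] → [0.0533, -0.7627, 0.0582, -0.9976, -0.0698, 0.0000]
J3: z=[0.0439, -0.6278, -0.7771] o=[-0.2178, 0.1048, 0.2268] → [0.0135, -0.3945, 0.3194, 0.0439, -0.6278, -0.7771]
J4: z=[0.8728, 0.4025, -0.2759] o=[-0.3685, 0.3113, 0.0515] → [-0.2827, 0.0780, -0.7805, 0.8728, 0.4025, -0.2759]
J5: z=[0.8728, 0.4025, -0.2759] o=[0.1844, 0.1172, -0.1135] → [-0.1627, 0.0865, -0.3885, 0.8728, 0.4025, -0.2759]
V = J·q̇ = [-0.1312, -0.4352, -0.4408, -0.3512, 0.2842, -0.0063]

-0.1312 -0.4352 -0.4408 -0.3512 0.2842 -0.0063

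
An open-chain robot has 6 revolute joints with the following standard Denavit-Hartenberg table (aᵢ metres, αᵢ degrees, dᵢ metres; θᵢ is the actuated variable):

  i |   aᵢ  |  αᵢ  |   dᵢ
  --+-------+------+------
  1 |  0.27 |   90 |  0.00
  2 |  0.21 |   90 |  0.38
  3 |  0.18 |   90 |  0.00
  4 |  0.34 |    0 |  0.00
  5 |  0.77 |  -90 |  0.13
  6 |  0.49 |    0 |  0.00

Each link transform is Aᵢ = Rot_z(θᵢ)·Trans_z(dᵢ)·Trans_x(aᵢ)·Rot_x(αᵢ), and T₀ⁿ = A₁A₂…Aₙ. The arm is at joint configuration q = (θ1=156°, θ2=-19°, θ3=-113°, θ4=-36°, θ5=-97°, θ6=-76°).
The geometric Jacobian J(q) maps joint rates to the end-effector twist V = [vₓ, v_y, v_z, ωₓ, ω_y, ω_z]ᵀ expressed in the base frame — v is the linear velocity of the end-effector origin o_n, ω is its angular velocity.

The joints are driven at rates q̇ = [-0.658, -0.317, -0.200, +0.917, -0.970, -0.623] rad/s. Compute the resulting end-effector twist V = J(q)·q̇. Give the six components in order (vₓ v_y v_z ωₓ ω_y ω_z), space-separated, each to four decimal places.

o_n = [0.0570, 0.8016, 0.8973]
J₁: ẑ×o_n = [-0.8016, 0.0570, 0.0000], ω = ẑ
J2: z=[0.4067, 0.9135, 0.0000] o=[-0.2467, 0.1098, 0.0000] → [0.8197, -0.3650, 0.0040, 0.4067, 0.9135, 0.0000]
J3: z=[0.2974, -0.1324, -0.9455] o=[-0.2735, 0.5377, -0.0684] → [0.1216, -0.5997, 0.1222, 0.2974, -0.1324, -0.9455]
J4: z=[0.9540, 0.0029, 0.2997] o=[-0.2801, 0.3593, -0.0455] → [-0.1298, -0.7984, 0.4210, 0.9540, 0.0029, 0.2997]
J5: z=[0.9540, 0.0029, 0.2997] o=[-0.3497, 0.1131, 0.1785] → [-0.2042, -0.5639, 0.6556, 0.9540, 0.0029, 0.2997]
J6: z=[-0.2298, -0.6346, 0.7379] o=[-0.3738, 0.7086, 0.6831] → [-0.2045, 0.3671, 0.2520, -0.2298, -0.6346, 0.7379]
V = J·q̇ = [0.4498, -0.2157, -0.4326, -0.0958, 0.1321, -0.9445]

0.4498 -0.2157 -0.4326 -0.0958 0.1321 -0.9445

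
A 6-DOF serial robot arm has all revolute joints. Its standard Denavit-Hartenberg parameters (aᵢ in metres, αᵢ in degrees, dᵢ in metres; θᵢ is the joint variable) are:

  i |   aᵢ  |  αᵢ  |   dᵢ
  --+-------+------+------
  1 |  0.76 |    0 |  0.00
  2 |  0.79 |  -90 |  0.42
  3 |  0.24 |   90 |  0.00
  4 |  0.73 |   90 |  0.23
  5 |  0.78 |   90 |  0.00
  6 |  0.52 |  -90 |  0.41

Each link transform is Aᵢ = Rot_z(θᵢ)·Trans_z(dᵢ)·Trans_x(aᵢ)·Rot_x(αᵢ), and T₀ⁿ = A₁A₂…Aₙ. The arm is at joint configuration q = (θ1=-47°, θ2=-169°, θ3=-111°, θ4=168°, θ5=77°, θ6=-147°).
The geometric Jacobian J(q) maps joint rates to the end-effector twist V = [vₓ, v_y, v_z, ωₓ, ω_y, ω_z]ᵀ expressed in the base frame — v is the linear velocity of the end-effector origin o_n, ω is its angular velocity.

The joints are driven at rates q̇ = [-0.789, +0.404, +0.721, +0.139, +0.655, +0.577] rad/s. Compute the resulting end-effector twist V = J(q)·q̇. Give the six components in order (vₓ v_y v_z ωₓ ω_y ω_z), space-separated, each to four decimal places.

1.0102 -0.5766 -0.0427 -0.9821 -1.1141 -0.7746

o_n = [-0.0381, -0.1193, -0.6824]
J₁: ẑ×o_n = [0.1193, -0.0381, 0.0000], ω = ẑ
J2: z=[0.0000, 0.0000, 1.0000] o=[0.5183, -0.5558, 0.0000] → [-0.4365, -0.5564, 0.0000, 0.0000, 0.0000, 1.0000]
J3: z=[-0.5878, -0.8090, 0.0000] o=[-0.1208, -0.0915, 0.4200] → [0.8919, -0.6480, 0.0833, -0.5878, -0.8090, 0.0000]
J4: z=[0.7553, -0.5487, -0.3584] o=[-0.0512, -0.1420, 0.6441] → [0.7360, 0.9972, 0.0244, 0.7553, -0.5487, -0.3584]
J5: z=[-0.5147, -0.8351, 0.1941] o=[-0.1737, -0.2406, -0.1050] → [0.4587, -0.2709, 0.0509, -0.5147, -0.8351, 0.1941]
J6: z=[-0.5653, 0.1603, -0.8092] o=[0.3291, -0.6510, -0.5376] → [0.4070, 0.2152, -0.2417, -0.5653, 0.1603, -0.8092]
V = J·q̇ = [1.0102, -0.5766, -0.0427, -0.9821, -1.1141, -0.7746]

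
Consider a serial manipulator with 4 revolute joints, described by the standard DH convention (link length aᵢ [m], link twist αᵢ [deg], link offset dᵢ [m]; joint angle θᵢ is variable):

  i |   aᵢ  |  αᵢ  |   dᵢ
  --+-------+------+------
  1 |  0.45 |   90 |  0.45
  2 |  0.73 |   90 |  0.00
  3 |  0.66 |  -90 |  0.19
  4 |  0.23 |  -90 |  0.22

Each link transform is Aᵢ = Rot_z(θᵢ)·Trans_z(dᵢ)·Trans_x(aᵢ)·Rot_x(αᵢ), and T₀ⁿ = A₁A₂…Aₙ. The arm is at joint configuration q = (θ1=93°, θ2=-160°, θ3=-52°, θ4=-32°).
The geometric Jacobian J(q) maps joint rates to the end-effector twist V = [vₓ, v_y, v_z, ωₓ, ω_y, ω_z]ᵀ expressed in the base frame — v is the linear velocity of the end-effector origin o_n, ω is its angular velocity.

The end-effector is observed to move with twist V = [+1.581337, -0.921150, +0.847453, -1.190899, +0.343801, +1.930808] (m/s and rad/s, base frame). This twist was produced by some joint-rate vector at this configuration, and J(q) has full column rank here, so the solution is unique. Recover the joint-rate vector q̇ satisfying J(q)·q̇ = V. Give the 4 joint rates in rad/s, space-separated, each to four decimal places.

o_n = [-0.4853, -1.0270, 0.2541]
J₁: ẑ×o_n = [1.0270, -0.4853, 0.0000], ω = ẑ
J2: z=[0.9986, 0.0523, 0.0000] o=[-0.0236, 0.4494, 0.4500] → [-0.0103, 0.1957, -1.4502, 0.9986, 0.0523, 0.0000]
J3: z=[0.0179, -0.3416, 0.9397] o=[0.0124, -0.2357, 0.2003] → [0.7253, -0.4686, -0.1841, 0.0179, -0.3416, 0.9397]
J4: z=[0.6536, -0.7073, -0.2695] o=[-0.4836, -0.7091, 0.2399] → [-0.0957, -0.0088, -0.2090, 0.6536, -0.7073, -0.2695]
q̇ = J⁺·V = [0.7690, -0.5630, 0.9530, -0.9880]

0.7690 -0.5630 0.9530 -0.9880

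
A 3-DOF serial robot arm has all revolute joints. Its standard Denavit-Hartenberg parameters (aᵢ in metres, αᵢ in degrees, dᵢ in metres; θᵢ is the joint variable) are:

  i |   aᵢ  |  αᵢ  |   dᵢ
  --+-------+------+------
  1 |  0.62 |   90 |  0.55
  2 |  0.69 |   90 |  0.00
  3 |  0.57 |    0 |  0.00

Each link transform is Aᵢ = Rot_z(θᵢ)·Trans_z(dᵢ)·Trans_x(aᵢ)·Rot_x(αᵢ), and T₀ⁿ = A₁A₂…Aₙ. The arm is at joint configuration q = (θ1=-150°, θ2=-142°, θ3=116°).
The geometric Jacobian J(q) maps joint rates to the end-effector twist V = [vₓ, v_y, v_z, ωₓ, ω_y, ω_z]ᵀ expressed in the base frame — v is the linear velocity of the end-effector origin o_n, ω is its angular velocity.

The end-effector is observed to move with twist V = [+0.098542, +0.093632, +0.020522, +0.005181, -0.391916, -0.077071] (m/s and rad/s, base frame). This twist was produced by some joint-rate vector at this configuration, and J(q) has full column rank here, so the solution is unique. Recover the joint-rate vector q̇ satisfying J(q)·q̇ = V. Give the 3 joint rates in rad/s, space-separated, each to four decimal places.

o_n = [-0.4927, 0.3071, 0.2790]
J₁: ẑ×o_n = [-0.3071, -0.4927, 0.0000], ω = ẑ
J2: z=[-0.5000, 0.8660, 0.0000] o=[-0.5369, -0.3100, 0.5500] → [-0.2347, -0.1355, -0.3468, -0.5000, 0.8660, 0.0000]
J3: z=[0.5332, 0.3078, 0.7880] o=[-0.0661, -0.0381, 0.1252] → [-0.2247, -0.4182, 0.3154, 0.5332, 0.3078, 0.7880]
q̇ = J⁺·V = [0.1680, -0.3420, -0.3110]

0.1680 -0.3420 -0.3110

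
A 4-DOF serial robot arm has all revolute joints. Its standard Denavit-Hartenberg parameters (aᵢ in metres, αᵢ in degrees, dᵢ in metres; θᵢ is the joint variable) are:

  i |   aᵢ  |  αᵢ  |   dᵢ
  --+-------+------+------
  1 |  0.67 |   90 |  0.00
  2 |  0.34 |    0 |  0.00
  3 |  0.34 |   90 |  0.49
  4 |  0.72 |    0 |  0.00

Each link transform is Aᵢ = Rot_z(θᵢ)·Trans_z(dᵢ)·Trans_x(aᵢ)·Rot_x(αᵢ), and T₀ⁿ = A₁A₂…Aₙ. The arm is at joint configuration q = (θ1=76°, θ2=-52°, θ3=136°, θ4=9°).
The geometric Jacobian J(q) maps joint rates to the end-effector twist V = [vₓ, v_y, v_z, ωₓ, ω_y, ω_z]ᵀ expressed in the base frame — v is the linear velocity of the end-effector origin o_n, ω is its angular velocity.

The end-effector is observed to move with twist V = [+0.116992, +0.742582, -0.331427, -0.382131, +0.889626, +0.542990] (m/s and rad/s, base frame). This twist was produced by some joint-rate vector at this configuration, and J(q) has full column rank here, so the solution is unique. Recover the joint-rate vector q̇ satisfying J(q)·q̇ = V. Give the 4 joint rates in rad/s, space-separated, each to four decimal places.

0.6240 -0.8610 0.2750 0.7750

o_n = [0.8240, 0.8140, 0.7775]
J₁: ẑ×o_n = [-0.8140, 0.8240, 0.0000], ω = ẑ
J2: z=[0.9703, -0.2419, 0.0000] o=[0.1621, 0.6501, 0.0000] → [-0.1881, -0.7544, 0.3192, 0.9703, -0.2419, 0.0000]
J3: z=[0.9703, -0.2419, 0.0000] o=[0.2127, 0.8532, -0.2679] → [-0.2529, -1.0143, 0.1099, 0.9703, -0.2419, 0.0000]
J4: z=[0.2406, 0.9650, -0.1045] o=[0.6968, 0.7691, 0.0702] → [0.6872, -0.1835, -0.1120, 0.2406, 0.9650, -0.1045]
q̇ = J⁺·V = [0.6240, -0.8610, 0.2750, 0.7750]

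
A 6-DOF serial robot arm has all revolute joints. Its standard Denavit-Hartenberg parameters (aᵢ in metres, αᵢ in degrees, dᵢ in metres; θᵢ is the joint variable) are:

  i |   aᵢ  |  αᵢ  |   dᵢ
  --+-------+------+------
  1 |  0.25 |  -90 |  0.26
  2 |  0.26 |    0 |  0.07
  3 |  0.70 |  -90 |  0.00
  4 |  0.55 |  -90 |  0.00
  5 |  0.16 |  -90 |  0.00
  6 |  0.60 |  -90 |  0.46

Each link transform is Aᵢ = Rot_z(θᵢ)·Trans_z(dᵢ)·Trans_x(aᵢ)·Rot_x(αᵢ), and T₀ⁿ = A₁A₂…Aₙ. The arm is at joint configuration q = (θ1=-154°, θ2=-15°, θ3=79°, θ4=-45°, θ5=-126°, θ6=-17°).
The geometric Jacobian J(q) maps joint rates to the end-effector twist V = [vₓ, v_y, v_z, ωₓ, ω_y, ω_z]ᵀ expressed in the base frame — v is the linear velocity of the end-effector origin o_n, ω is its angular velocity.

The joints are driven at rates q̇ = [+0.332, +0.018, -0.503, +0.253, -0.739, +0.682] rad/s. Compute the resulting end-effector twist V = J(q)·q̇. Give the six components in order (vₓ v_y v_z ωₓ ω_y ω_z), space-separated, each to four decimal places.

o_n = [-0.0854, -0.3677, -1.1041]
J₁: ẑ×o_n = [0.3677, -0.0854, 0.0000], ω = ẑ
J2: z=[0.4384, -0.8988, 0.0000] o=[-0.2247, -0.1096, 0.2600] → [1.2260, 0.5980, 0.0121, 0.4384, -0.8988, 0.0000]
J3: z=[0.4384, -0.8988, 0.0000] o=[-0.4197, -0.2826, 0.3273] → [1.2865, 0.6275, 0.2632, 0.4384, -0.8988, 0.0000]
J4: z=[0.8078, 0.3940, -0.4384] o=[-0.6955, -0.4171, -0.3019] → [-0.2944, 0.3806, -0.2005, 0.8078, 0.3940, -0.4384]
J5: z=[-0.5886, 0.4997, -0.6355] o=[-0.6783, -0.8414, -0.6514] → [0.0749, -0.6432, -0.5751, -0.5886, 0.4997, -0.6355]
J6: z=[0.5002, -0.3925, -0.7718] o=[-0.5767, -0.7179, -0.6484] → [0.4491, -0.1512, 0.3680, 0.5002, -0.3925, -0.7718]
V = J·q̇ = [-0.3265, 0.1353, 0.4930, 0.7679, -0.1013, 0.1644]

-0.3265 0.1353 0.4930 0.7679 -0.1013 0.1644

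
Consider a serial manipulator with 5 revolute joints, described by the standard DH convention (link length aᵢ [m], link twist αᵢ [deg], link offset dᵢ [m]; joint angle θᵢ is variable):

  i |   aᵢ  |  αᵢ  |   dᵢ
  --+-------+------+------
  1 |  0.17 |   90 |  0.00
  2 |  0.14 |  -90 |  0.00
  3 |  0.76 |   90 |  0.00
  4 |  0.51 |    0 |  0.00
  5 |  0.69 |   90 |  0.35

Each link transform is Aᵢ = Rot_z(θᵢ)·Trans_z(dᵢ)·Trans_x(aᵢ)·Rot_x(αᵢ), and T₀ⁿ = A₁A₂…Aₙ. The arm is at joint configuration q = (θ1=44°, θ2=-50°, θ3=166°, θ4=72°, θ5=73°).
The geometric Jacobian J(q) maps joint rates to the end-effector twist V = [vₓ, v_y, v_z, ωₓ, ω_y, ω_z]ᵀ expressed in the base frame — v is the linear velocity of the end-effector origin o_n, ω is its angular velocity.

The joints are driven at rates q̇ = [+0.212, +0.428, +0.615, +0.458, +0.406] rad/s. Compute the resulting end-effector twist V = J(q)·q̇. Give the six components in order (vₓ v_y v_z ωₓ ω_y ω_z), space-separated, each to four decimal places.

-0.2724 -0.4460 -0.2301 0.1505 0.7158 0.4472

o_n = [0.2583, 0.8401, 0.6560]
J₁: ẑ×o_n = [-0.8401, 0.2583, 0.0000], ω = ẑ
J2: z=[0.6947, -0.7193, 0.0000] o=[0.1223, 0.1181, 0.0000] → [-0.4719, -0.4557, 0.5994, 0.6947, -0.7193, 0.0000]
J3: z=[0.5510, 0.5321, 0.6428] o=[0.1870, 0.1806, -0.1072] → [-0.0177, -0.3748, 0.3255, 0.5510, 0.5321, 0.6428]
J4: z=[-0.5622, 0.8060, -0.1853] o=[-0.2817, -0.0164, 0.4577] → [0.3186, 0.0114, -0.9167, -0.5622, 0.8060, -0.1853]
J5: z=[-0.5622, 0.8060, -0.1853] o=[-0.1116, 0.2008, 0.8866] → [-0.0674, -0.1982, -0.6575, -0.5622, 0.8060, -0.1853]
V = J·q̇ = [-0.2724, -0.4460, -0.2301, 0.1505, 0.7158, 0.4472]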